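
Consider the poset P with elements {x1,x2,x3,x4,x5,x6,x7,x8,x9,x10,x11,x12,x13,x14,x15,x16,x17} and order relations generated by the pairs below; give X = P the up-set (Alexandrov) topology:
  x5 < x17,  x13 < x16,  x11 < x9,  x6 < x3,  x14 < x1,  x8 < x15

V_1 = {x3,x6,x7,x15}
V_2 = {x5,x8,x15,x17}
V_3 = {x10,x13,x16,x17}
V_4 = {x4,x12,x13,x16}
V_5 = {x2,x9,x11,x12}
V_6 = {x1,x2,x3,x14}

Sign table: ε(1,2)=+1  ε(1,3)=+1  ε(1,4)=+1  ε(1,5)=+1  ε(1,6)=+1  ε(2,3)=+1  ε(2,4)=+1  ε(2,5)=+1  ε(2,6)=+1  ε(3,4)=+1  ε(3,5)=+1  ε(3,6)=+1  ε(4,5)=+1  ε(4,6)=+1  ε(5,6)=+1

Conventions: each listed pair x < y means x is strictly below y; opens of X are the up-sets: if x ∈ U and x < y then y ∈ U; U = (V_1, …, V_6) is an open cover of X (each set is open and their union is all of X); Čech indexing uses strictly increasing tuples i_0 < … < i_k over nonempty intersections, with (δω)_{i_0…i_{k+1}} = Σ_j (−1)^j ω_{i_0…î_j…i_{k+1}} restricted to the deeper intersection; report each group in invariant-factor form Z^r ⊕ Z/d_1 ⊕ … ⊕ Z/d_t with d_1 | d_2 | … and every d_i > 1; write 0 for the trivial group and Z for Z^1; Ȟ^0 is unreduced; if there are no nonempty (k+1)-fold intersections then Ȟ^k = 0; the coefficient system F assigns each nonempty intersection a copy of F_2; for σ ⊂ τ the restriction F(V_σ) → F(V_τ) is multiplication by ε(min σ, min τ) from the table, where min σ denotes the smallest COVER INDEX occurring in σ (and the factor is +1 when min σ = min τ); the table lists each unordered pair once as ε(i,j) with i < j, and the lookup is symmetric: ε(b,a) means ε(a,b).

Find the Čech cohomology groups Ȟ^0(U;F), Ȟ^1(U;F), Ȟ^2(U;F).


cover nerve:
  V12={x15} V16={x3} V23={x17} V34={x13,x16} V45={x12} V56={x2}
C dims 6,6; δ0: rk_F2 5
Ȟ^0: (6−5)−0=1 ⇒ Z/2
Ȟ^1: (6−0)−5=1 ⇒ Z/2
Ȟ^2: (0−0)−0=0 ⇒ 0

Ȟ^0 = Z/2, Ȟ^1 = Z/2 and Ȟ^2 = 0


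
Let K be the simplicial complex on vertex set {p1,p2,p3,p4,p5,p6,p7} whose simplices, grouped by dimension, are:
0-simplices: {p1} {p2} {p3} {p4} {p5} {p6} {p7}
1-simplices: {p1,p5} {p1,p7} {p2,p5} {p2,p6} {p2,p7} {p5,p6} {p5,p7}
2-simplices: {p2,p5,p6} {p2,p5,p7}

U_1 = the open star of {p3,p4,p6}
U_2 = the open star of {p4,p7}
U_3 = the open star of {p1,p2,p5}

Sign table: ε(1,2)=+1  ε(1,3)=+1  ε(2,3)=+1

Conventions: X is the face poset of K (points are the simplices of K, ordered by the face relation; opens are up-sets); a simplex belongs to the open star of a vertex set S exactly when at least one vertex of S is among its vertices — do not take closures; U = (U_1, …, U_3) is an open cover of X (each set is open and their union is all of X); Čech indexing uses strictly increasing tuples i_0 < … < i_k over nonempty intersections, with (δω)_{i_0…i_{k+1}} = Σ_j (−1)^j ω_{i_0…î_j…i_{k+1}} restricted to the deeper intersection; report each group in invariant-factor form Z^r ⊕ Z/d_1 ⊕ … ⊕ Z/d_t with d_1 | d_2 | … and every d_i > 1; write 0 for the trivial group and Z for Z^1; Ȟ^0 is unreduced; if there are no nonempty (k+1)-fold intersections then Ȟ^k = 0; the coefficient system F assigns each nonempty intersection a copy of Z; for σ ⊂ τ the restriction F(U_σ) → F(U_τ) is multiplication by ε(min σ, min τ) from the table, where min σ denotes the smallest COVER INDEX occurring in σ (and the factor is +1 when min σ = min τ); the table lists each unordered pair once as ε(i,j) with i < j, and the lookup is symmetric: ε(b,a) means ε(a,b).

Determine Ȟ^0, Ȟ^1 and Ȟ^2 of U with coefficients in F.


nonempty overlaps:
  U1={{p3},{p4},{p6},{p2,p6},{p5,p6},{p2,p5,p6}} U2={{p4},{p7},{p1,p7},{p2,p7},{p5,p7},{p2,p5,p7}} U3={{p1},{p2},{p5},{p1,p5},{p1,p7},{p2,p5},{p2,p6},{p2,p7},{p5,p6},{p5,p7},{p2,p5,p6},{p2,p5,p7}}
  U12={{p4}} U13={{p2,p6},{p5,p6},{p2,p5,p6}} U23={{p1,p7},{p2,p7},{p5,p7},{p2,p5,p7}}
C dims 3,3; δ0: rk 2, SNF 1^2
degree 0: 3−2−0 = 1 → Ȟ^0 ≅ Z
degree 1: 3−0−2 = 1 → Ȟ^1 ≅ Z
degree 2: 0−0−0 = 0 → Ȟ^2 ≅ 0

Ȟ^0 = Z; Ȟ^1 = Z; Ȟ^2 = 0


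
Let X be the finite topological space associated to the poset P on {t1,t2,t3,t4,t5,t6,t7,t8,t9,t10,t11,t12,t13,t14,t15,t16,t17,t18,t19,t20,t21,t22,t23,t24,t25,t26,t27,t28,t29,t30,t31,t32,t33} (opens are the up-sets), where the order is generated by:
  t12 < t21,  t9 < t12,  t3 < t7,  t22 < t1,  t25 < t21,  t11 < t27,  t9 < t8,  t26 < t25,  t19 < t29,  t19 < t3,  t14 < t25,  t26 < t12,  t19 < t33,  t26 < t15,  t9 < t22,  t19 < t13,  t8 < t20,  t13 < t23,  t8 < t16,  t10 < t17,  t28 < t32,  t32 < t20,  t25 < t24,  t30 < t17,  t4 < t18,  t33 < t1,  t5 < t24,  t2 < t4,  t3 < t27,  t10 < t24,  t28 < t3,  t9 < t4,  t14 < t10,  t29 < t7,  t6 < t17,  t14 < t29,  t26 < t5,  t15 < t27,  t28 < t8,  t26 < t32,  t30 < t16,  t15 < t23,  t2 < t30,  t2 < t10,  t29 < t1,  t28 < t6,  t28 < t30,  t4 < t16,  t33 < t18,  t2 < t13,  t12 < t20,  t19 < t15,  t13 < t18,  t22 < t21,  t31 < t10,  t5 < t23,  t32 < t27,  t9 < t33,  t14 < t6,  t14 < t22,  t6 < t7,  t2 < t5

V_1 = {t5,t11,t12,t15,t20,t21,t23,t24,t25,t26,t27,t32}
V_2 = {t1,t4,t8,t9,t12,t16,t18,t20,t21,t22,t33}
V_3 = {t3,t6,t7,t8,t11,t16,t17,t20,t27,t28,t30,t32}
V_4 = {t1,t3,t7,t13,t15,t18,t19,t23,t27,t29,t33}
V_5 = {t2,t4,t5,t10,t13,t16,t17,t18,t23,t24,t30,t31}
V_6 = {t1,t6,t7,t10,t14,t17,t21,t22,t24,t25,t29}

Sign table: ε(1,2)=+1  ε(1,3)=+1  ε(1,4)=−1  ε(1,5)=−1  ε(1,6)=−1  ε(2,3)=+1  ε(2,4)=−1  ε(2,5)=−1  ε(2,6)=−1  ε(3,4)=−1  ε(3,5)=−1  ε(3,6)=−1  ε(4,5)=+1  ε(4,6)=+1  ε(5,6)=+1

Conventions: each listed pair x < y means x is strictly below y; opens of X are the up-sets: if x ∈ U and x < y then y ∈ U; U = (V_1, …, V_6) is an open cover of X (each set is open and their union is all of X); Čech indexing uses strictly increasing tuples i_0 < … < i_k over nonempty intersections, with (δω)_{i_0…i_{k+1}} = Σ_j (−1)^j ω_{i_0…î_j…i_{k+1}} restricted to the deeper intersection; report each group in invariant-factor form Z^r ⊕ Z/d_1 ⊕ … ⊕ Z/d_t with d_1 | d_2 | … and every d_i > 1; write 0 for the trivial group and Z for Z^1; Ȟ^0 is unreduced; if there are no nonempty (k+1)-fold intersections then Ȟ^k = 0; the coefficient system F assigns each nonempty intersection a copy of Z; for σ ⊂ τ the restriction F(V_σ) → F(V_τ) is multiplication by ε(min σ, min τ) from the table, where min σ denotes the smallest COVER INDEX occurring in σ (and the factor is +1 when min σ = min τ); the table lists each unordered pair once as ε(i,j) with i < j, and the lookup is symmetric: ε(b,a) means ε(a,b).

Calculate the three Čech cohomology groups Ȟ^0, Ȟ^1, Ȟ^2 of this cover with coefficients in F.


Ȟ^0(U;F) ≅ Z, Ȟ^1(U;F) ≅ 0 and Ȟ^2(U;F) ≅ Z/2

nonempty overlaps:
  V12={t12,t20,t21} V13={t11,t20,t27,t32} V14={t15,t23,t27} V15={t5,t23,t24} V16={t21,t24,t25} V23={t8,t16,t20} V24={t1,t18,t33} V25={t4,t16,t18} V26={t1,t21,t22} V34={t3,t7,t27} V35={t16,t17,t30} V36={t6,t7,t17} V45={t13,t18,t23} V46={t1,t7,t29} V56={t10,t17,t24}
  V123={t20} V126={t21} V134={t27} V145={t23} V156={t24} V235={t16} V245={t18} V246={t1} V346={t7} V356={t17}
C dims 6,15,10; δ0: rk 5, SNF 1^5; δ1: rk 10, SNF 1^9·2
degree 0: 6−5−0 = 1 → Ȟ^0 ≅ Z
degree 1: 15−10−5 = 0 → Ȟ^1 ≅ 0
degree 2: 10−0−10 = 0 plus torsion [2] → Ȟ^2 ≅ Z/2


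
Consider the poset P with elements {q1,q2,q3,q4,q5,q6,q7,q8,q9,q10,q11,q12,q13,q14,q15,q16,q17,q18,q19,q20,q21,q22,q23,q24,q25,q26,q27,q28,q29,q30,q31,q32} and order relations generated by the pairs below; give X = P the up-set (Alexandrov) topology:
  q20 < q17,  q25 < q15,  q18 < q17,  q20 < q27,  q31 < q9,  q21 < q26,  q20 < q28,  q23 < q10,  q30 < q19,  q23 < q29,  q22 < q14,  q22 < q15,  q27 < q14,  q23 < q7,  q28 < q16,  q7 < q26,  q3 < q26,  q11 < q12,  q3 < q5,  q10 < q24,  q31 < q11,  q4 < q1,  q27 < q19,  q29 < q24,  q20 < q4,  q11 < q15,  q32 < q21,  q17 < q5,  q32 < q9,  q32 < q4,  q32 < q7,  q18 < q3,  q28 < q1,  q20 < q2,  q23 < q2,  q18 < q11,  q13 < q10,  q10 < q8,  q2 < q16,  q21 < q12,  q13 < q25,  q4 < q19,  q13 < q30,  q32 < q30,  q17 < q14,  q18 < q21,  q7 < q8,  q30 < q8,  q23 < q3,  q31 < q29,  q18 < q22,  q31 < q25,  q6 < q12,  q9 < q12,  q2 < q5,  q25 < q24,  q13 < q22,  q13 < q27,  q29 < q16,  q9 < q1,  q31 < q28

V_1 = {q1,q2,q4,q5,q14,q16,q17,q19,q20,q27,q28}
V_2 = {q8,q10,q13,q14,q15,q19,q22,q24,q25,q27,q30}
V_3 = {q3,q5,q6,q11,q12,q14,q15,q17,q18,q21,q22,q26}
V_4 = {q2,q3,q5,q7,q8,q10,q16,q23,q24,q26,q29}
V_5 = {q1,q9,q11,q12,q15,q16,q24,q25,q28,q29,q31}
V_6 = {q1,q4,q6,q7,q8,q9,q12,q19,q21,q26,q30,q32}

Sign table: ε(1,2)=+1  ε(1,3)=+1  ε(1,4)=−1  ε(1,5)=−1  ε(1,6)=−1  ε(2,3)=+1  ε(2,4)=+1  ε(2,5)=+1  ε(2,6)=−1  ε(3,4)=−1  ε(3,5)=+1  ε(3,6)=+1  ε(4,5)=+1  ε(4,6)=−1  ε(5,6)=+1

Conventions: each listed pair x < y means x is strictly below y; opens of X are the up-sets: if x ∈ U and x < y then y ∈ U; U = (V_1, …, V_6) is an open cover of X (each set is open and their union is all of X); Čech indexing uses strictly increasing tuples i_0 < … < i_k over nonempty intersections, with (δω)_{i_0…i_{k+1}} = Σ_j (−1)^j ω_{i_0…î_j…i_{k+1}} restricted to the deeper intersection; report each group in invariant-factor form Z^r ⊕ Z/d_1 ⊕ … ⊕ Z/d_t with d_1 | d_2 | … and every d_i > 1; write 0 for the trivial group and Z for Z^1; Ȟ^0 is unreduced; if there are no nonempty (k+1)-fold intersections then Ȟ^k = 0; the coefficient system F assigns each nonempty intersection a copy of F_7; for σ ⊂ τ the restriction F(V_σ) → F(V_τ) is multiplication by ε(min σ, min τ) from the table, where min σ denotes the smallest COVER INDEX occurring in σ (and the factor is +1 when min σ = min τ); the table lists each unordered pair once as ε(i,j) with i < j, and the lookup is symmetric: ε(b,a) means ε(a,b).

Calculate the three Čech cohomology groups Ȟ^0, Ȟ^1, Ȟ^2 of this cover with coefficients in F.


cover nerve:
  V12={q14,q19,q27} V13={q5,q14,q17} V14={q2,q5,q16} V15={q1,q16,q28} V16={q1,q4,q19} V23={q14,q15,q22} V24={q8,q10,q24} V25={q15,q24,q25} V26={q8,q19,q30} V34={q3,q5,q26} V35={q11,q12,q15} V36={q6,q12,q21,q26} V45={q16,q24,q29} V46={q7,q8,q26} V56={q1,q9,q12}
  V123={q14} V126={q19} V134={q5} V145={q16} V156={q1} V235={q15} V245={q24} V246={q8} V346={q26} V356={q12}
C dims 6,15,10; δ0: rk_F7 6; δ1: rk_F7 9
Ȟ^0: (6−6)−0=0 ⇒ 0
Ȟ^1: (15−9)−6=0 ⇒ 0
Ȟ^2: (10−0)−9=1 ⇒ Z/7

Ȟ^0 = 0, Ȟ^1 = 0, Ȟ^2 = Z/7


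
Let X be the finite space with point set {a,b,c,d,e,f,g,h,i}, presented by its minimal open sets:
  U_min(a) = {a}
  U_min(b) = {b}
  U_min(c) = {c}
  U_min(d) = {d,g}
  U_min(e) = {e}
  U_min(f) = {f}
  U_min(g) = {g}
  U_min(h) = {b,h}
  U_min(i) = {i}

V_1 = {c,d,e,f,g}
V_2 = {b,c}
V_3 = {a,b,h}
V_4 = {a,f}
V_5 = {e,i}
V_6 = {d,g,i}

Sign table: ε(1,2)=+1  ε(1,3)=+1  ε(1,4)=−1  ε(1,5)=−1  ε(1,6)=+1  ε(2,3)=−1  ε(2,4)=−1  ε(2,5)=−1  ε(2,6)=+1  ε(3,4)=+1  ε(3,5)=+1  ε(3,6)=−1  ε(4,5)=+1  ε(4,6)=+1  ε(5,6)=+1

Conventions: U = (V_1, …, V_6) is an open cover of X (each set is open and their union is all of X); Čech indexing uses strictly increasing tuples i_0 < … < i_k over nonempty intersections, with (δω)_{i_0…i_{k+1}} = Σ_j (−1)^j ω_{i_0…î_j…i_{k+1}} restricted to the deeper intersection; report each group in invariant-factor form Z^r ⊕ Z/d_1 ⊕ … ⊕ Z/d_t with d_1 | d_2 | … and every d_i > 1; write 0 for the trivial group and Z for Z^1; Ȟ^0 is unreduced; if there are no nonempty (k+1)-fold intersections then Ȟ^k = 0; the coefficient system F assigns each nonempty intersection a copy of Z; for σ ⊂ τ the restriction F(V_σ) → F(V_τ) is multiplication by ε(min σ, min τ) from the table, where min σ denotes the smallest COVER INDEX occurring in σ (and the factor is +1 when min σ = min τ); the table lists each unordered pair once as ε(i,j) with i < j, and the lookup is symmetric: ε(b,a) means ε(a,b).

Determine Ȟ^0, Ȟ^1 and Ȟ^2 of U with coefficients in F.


cover nerve:
  V12={c} V14={f} V15={e} V16={d,g} V23={b} V34={a} V56={i}
C dims 6,7; δ0: rk 6, SNF 1^5·2
Ȟ^0: (6−6)−0=0 ⇒ 0
Ȟ^1: (7−0)−6=1 plus torsion [2] ⇒ Z ⊕ Z/2
Ȟ^2: (0−0)−0=0 ⇒ 0

Ȟ^0 ≅ 0,  Ȟ^1 ≅ Z ⊕ Z/2,  Ȟ^2 ≅ 0


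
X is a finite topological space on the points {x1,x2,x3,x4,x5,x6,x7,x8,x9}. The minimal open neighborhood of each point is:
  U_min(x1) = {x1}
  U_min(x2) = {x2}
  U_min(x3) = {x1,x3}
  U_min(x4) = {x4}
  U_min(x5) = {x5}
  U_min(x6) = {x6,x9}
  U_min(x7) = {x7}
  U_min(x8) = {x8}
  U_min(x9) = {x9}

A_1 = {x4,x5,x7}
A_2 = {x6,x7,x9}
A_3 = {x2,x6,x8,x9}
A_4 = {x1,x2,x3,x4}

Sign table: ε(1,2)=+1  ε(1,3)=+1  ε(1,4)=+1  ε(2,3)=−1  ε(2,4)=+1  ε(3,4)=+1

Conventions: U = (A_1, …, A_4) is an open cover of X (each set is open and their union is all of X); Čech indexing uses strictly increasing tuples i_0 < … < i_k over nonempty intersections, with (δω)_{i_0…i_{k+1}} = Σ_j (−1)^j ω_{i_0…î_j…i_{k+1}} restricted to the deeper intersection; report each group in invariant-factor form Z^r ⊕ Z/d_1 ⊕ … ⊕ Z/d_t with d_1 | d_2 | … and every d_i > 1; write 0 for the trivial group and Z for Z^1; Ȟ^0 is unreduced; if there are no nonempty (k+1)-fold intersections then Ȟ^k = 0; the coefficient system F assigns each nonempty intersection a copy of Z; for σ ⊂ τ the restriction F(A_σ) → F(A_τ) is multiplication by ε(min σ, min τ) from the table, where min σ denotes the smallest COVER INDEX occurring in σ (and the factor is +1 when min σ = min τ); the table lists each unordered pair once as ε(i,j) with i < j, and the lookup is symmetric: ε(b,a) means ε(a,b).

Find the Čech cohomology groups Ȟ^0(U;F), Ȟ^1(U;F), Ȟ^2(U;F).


Ȟ^0 = 0, Ȟ^1 = Z/2, Ȟ^2 = 0

nonempty overlaps:
  A12={x7} A14={x4} A23={x6,x9} A34={x2}
C dims 4,4; δ0: rk 4, SNF 1^3·2
degree 0: 4−4−0 = 0 → Ȟ^0 ≅ 0
degree 1: 4−0−4 = 0 plus torsion [2] → Ȟ^1 ≅ Z/2
degree 2: 0−0−0 = 0 → Ȟ^2 ≅ 0


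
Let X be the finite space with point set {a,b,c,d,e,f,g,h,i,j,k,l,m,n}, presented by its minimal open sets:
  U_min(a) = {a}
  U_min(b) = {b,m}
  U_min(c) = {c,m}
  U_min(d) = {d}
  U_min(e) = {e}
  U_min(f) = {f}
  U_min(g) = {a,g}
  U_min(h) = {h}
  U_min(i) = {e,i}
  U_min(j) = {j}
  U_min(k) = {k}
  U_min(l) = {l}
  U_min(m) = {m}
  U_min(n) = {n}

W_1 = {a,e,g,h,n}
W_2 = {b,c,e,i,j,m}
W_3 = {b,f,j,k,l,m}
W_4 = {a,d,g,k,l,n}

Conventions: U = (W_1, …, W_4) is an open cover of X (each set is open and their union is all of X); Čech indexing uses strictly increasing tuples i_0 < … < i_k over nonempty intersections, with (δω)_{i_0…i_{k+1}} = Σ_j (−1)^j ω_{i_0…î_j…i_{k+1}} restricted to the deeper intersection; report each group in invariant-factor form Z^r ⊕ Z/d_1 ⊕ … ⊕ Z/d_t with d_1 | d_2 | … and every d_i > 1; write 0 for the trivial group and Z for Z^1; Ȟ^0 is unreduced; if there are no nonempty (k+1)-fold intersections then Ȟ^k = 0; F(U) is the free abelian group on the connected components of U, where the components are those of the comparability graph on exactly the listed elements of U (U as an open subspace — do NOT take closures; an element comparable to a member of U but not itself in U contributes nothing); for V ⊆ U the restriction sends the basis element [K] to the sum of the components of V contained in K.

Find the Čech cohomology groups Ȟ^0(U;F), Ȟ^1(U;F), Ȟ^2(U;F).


Ȟ^0 = Z^10,  Ȟ^1 = 0,  Ȟ^2 = 0

intersection data:
  W12={e} W14={a,g,n} W23={b,j,m} W34={k,l}
components per intersection:
  W1: {a,g} {e} {h} {n}
  W2: {b,c,m} {e,i} {j}
  W3: {b,m} {f} {j} {k} {l}
  W4: {a,g} {d} {k} {l} {n}
  W12: {e}
  W14: {a,g} {n}
  W23: {b,m} {j}
  W34: {k} {l}
C dims 17,7; δ0: rk 7, SNF 1^7
Ȟ^0 = (17 − 7) − 0 = 10, so Ȟ^0 ≅ Z^10
Ȟ^1 = (7 − 0) − 7 = 0, so Ȟ^1 ≅ 0
Ȟ^2 = (0 − 0) − 0 = 0, so Ȟ^2 ≅ 0


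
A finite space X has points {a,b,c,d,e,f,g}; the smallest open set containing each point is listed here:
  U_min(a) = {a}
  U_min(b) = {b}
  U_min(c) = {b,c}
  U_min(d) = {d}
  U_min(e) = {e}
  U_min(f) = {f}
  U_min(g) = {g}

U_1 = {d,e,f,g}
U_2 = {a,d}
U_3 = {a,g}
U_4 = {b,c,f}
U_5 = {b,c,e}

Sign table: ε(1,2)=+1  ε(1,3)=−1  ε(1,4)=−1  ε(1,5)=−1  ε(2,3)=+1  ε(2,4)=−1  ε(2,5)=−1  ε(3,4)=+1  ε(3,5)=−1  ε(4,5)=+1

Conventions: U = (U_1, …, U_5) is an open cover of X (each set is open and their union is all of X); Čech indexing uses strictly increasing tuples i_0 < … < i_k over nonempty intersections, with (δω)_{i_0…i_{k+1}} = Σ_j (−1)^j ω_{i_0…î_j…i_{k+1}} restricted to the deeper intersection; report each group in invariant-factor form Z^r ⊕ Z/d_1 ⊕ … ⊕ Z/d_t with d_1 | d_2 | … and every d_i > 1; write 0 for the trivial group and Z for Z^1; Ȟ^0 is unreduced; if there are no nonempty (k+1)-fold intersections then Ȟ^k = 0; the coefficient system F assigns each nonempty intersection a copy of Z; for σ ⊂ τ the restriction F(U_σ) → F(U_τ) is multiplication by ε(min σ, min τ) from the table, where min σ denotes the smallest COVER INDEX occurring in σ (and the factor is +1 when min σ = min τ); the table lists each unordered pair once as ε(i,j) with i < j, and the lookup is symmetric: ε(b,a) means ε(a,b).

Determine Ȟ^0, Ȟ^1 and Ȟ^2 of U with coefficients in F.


Ȟ^0 = 0; Ȟ^1 = Z ⊕ Z/2; Ȟ^2 = 0

nerve of the cover:
  U12={d} U13={g} U14={f} U15={e} U23={a} U45={b,c}
C dims 5,6; δ0: rk 5, SNF 1^4·2
Ȟ^0 = (5 − 5) − 0 = 0, so Ȟ^0 ≅ 0
Ȟ^1 = (6 − 0) − 5 = 1 plus torsion [2], so Ȟ^1 ≅ Z ⊕ Z/2
Ȟ^2 = (0 − 0) − 0 = 0, so Ȟ^2 ≅ 0


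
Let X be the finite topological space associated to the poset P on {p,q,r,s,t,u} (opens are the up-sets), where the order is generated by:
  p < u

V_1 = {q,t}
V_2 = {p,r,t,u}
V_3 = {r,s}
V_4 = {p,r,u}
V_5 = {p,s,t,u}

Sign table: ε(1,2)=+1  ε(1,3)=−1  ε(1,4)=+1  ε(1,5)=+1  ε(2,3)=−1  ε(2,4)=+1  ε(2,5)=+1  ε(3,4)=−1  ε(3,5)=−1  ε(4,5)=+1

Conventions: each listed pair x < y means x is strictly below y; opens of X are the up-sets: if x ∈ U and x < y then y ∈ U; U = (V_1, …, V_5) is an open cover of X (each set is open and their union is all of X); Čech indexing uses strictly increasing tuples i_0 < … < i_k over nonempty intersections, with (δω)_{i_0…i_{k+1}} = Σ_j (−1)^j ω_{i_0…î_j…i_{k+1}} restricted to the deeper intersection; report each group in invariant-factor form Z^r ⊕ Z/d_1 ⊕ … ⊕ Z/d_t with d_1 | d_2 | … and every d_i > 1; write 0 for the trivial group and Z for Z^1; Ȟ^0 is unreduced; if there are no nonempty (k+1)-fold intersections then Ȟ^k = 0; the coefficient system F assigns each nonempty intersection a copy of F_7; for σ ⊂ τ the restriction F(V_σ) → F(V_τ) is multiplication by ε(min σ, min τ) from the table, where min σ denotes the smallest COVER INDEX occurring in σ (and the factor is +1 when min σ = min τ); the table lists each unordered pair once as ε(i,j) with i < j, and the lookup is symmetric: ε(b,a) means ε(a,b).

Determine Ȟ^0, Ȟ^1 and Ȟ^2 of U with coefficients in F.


Ȟ^0(U;F) ≅ Z/7,  Ȟ^1(U;F) ≅ Z/7,  Ȟ^2(U;F) ≅ 0

nerve simplices:
  V12={t} V15={t} V23={r} V24={p,r,u} V25={p,t,u} V34={r} V35={s} V45={p,u}
  V125={t} V234={r} V245={p,u}
C dims 5,8,3; δ0: rk_F7 4; δ1: rk_F7 3
degree 0: 5−4−0 = 1 → Ȟ^0 ≅ Z/7
degree 1: 8−3−4 = 1 → Ȟ^1 ≅ Z/7
degree 2: 3−0−3 = 0 → Ȟ^2 ≅ 0


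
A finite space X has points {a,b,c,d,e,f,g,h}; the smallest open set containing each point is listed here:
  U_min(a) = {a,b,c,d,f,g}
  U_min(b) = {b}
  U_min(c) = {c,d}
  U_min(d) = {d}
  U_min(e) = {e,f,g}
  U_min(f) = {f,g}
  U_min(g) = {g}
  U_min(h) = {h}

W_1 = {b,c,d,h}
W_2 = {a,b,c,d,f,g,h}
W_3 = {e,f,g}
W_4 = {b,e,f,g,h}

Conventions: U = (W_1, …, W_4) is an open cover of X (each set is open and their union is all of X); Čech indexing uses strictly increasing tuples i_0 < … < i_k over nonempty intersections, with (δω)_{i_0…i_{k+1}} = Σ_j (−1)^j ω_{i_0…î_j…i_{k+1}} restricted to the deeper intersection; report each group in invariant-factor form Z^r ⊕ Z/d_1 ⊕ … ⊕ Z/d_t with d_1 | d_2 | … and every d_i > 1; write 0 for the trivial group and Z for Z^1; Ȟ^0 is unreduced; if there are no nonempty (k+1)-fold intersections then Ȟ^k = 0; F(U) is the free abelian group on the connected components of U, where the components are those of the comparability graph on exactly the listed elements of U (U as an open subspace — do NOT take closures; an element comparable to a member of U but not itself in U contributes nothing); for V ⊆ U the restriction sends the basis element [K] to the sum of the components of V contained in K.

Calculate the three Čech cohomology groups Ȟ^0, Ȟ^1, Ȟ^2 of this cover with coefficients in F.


nerve of the cover:
  W12={b,c,d,h} W14={b,h} W23={f,g} W24={b,f,g,h} W34={e,f,g}
  W124={b,h} W234={f,g}
components per intersection:
  W1: {b} {c,d} {h}
  W2: {a,b,c,d,f,g} {h}
  W3: {e,f,g}
  W4: {b} {e,f,g} {h}
  W12: {b} {c,d} {h}
  W14: {b} {h}
  W23: {f,g}
  W24: {b} {f,g} {h}
  W34: {e,f,g}
  W124: {b} {h}
  W234: {f,g}
C dims 9,10,3; δ0: rk 7, SNF 1^7; δ1: rk 3, SNF 1^3
Ȟ^0 = (9 − 7) − 0 = 2, so Ȟ^0 ≅ Z^2
Ȟ^1 = (10 − 3) − 7 = 0, so Ȟ^1 ≅ 0
Ȟ^2 = (3 − 0) − 3 = 0, so Ȟ^2 ≅ 0

Ȟ^0(U;F) ≅ Z^2, Ȟ^1(U;F) ≅ 0, Ȟ^2(U;F) ≅ 0


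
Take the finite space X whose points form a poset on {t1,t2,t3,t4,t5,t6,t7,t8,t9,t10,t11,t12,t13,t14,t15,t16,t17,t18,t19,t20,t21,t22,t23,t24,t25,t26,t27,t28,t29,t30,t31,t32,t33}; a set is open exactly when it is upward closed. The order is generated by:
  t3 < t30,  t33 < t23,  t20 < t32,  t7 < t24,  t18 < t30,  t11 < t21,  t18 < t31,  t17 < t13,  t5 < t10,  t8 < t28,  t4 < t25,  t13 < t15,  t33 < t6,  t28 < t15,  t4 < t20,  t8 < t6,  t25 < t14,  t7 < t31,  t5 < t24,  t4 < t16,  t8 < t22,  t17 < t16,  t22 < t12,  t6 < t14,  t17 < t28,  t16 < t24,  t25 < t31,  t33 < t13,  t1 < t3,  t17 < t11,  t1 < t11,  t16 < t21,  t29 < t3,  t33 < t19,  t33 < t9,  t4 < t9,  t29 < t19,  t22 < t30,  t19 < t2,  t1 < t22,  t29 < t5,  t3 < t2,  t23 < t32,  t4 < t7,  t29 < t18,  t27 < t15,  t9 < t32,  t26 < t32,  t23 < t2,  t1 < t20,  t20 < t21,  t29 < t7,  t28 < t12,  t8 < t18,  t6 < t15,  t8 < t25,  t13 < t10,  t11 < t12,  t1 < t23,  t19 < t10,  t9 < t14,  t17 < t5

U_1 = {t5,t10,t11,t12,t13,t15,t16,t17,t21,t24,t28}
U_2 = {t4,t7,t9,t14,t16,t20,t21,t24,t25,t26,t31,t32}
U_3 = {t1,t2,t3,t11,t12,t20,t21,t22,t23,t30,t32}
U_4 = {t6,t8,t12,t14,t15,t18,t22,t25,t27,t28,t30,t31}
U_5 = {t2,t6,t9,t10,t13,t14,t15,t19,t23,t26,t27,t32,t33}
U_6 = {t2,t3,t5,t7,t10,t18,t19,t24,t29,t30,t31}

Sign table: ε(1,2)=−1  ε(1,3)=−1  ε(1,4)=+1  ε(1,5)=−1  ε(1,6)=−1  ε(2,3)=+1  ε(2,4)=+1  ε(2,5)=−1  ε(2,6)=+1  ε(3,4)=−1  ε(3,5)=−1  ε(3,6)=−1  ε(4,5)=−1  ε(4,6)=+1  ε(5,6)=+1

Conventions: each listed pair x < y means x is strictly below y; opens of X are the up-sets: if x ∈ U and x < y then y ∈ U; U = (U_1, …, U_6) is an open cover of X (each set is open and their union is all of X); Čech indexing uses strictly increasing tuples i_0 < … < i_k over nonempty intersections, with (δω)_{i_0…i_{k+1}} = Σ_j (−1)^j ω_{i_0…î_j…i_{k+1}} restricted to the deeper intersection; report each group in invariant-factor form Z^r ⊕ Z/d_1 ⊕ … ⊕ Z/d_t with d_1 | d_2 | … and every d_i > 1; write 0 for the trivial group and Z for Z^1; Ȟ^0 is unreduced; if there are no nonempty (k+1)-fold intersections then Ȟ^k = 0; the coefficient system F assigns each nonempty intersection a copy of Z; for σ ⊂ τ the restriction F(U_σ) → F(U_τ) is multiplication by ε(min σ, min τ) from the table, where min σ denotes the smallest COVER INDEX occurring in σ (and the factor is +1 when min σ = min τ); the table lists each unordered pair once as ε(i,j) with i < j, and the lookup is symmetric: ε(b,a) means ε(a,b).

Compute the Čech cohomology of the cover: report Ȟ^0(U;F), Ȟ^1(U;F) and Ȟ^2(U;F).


nerve simplices:
  U12={t16,t21,t24} U13={t11,t12,t21} U14={t12,t15,t28} U15={t10,t13,t15} U16={t5,t10,t24} U23={t20,t21,t32} U24={t14,t25,t31} U25={t9,t14,t26,t32} U26={t7,t24,t31} U34={t12,t22,t30} U35={t2,t23,t32} U36={t2,t3,t30} U45={t6,t14,t15,t27} U46={t18,t30,t31} U56={t2,t10,t19}
  U123={t21} U126={t24} U134={t12} U145={t15} U156={t10} U235={t32} U245={t14} U246={t31} U346={t30} U356={t2}
C dims 6,15,10; δ0: rk 6, SNF 1^5·2; δ1: rk 9, SNF 1^9
degree 0: 6−6−0 = 0 → Ȟ^0 ≅ 0
degree 1: 15−9−6 = 0 plus torsion [2] → Ȟ^1 ≅ Z/2
degree 2: 10−0−9 = 1 → Ȟ^2 ≅ Z

Ȟ^0 = 0, Ȟ^1 = Z/2, Ȟ^2 = Z


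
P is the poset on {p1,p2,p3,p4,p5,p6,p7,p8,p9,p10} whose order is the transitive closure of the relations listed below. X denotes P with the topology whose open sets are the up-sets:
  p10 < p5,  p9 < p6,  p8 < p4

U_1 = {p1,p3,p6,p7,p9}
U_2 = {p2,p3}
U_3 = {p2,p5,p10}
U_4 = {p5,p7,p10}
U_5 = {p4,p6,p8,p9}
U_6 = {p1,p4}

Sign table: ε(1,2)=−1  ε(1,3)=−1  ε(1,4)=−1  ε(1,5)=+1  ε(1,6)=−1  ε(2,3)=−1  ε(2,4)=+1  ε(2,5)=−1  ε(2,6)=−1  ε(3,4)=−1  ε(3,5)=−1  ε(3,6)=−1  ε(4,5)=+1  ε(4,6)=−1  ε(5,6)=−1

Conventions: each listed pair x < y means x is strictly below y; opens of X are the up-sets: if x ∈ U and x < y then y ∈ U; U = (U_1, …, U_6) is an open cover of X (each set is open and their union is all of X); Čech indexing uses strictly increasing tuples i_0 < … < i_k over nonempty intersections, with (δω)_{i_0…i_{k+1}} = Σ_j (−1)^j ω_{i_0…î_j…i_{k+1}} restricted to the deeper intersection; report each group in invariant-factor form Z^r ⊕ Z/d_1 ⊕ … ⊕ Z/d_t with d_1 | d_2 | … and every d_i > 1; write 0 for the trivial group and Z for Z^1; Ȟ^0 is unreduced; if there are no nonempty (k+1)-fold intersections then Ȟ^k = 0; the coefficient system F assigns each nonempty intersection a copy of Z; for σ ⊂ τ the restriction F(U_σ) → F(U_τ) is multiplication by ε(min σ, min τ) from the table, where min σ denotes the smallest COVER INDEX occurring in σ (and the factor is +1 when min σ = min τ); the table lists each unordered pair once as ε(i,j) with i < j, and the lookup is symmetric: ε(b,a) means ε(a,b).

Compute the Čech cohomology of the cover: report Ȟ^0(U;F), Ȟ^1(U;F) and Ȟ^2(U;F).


nerve simplices:
  U12={p3} U14={p7} U15={p6,p9} U16={p1} U23={p2} U34={p5,p10} U56={p4}
C dims 6,7; δ0: rk 5, SNF 1^5
degree 0: 6−5−0 = 1 → Ȟ^0 ≅ Z
degree 1: 7−0−5 = 2 → Ȟ^1 ≅ Z^2
degree 2: 0−0−0 = 0 → Ȟ^2 ≅ 0

Ȟ^0 = Z, Ȟ^1 = Z^2 and Ȟ^2 = 0


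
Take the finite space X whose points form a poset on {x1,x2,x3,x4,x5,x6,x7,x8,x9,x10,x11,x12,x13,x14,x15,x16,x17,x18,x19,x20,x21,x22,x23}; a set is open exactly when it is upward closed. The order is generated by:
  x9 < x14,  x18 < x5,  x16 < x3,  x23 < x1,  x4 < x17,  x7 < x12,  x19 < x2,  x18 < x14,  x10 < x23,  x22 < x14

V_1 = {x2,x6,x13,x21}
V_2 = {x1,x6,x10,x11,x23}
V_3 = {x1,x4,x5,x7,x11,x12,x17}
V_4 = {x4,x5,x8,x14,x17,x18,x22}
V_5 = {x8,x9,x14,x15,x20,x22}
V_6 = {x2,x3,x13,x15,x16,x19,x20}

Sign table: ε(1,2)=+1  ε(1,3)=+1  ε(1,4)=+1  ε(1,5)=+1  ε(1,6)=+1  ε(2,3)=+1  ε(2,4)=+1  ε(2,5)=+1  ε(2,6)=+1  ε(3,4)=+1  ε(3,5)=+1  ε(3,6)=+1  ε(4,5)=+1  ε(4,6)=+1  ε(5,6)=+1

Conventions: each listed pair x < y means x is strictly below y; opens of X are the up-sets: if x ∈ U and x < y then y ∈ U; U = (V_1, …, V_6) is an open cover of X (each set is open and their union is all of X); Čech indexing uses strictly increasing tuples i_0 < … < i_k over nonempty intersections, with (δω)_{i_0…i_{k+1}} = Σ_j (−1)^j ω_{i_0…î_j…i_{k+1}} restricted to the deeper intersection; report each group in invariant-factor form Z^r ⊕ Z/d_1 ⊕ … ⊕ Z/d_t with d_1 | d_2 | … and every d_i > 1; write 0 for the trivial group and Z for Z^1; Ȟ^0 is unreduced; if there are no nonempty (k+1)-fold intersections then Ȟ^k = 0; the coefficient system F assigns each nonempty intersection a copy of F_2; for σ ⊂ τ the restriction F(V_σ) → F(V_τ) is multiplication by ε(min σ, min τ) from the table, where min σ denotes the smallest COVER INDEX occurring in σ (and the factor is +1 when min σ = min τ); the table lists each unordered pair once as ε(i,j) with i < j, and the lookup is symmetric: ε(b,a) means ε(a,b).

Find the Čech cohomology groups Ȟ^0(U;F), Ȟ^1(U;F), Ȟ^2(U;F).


nerve of the cover:
  V12={x6} V16={x2,x13} V23={x1,x11} V34={x4,x5,x17} V45={x8,x14,x22} V56={x15,x20}
C dims 6,6; δ0: rk_F2 5
Ȟ^0 = (6 − 5) − 0 = 1, so Ȟ^0 ≅ Z/2
Ȟ^1 = (6 − 0) − 5 = 1, so Ȟ^1 ≅ Z/2
Ȟ^2 = (0 − 0) − 0 = 0, so Ȟ^2 ≅ 0

Ȟ^0 = Z/2,  Ȟ^1 = Z/2,  Ȟ^2 = 0


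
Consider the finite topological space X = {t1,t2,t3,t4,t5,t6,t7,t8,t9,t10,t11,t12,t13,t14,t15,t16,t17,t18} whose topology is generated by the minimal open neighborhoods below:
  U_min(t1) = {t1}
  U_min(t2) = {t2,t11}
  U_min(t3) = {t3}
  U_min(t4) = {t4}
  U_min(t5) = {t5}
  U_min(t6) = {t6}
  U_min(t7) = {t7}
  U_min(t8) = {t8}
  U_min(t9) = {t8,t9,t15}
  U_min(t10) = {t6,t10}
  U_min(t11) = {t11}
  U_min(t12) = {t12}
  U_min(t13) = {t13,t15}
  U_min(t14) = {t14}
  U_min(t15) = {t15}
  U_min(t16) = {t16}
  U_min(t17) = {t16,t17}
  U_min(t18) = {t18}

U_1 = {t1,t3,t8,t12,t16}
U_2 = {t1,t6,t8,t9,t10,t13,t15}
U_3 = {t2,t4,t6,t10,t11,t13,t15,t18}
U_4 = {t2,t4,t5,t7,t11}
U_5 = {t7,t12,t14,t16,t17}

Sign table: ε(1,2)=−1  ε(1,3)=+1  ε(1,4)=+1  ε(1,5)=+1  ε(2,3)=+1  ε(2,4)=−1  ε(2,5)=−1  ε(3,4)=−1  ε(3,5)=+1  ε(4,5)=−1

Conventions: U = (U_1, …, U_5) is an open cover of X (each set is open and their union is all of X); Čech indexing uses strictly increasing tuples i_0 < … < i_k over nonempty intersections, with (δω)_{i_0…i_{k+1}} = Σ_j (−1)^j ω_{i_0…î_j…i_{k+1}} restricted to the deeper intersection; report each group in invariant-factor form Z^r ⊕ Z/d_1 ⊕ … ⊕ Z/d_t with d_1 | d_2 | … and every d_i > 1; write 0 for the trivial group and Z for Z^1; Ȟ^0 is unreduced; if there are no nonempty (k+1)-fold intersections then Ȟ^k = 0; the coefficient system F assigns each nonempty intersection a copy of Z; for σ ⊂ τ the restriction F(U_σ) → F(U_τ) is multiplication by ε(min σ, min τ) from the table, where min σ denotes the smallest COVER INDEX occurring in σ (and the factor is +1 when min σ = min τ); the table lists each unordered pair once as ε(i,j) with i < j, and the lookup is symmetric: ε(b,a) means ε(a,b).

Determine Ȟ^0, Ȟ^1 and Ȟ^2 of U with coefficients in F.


cover nerve:
  U12={t1,t8} U15={t12,t16} U23={t6,t10,t13,t15} U34={t2,t4,t11} U45={t7}
C dims 5,5; δ0: rk 5, SNF 1^4·2
Ȟ^0: (5−5)−0=0 ⇒ 0
Ȟ^1: (5−0)−5=0 plus torsion [2] ⇒ Z/2
Ȟ^2: (0−0)−0=0 ⇒ 0

Ȟ^0 = 0, Ȟ^1 = Z/2, Ȟ^2 = 0


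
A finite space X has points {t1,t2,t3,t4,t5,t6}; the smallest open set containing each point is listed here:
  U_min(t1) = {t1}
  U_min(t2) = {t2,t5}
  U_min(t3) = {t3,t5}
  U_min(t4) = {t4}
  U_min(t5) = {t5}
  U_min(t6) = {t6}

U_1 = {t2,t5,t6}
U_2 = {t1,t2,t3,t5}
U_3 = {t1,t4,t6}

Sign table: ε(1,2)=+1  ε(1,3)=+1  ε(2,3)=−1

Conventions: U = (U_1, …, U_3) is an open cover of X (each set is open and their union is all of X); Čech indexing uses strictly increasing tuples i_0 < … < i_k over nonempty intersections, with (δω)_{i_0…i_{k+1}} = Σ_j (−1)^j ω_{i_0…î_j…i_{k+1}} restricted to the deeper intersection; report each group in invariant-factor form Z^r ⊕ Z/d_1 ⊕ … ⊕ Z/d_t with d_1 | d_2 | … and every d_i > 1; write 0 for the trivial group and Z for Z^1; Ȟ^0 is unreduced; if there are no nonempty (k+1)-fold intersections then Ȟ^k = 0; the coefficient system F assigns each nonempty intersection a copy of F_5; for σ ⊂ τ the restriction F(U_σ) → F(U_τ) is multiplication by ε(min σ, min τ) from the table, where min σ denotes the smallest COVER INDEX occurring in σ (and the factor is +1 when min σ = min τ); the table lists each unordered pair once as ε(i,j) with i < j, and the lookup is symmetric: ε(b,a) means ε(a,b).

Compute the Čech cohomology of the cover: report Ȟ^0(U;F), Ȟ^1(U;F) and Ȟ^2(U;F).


intersection data:
  U12={t2,t5} U13={t6} U23={t1}
C dims 3,3; δ0: rk_F5 3
Ȟ^0 = (3 − 3) − 0 = 0, so Ȟ^0 ≅ 0
Ȟ^1 = (3 − 0) − 3 = 0, so Ȟ^1 ≅ 0
Ȟ^2 = (0 − 0) − 0 = 0, so Ȟ^2 ≅ 0

Ȟ^0 ≅ 0; Ȟ^1 ≅ 0; Ȟ^2 ≅ 0


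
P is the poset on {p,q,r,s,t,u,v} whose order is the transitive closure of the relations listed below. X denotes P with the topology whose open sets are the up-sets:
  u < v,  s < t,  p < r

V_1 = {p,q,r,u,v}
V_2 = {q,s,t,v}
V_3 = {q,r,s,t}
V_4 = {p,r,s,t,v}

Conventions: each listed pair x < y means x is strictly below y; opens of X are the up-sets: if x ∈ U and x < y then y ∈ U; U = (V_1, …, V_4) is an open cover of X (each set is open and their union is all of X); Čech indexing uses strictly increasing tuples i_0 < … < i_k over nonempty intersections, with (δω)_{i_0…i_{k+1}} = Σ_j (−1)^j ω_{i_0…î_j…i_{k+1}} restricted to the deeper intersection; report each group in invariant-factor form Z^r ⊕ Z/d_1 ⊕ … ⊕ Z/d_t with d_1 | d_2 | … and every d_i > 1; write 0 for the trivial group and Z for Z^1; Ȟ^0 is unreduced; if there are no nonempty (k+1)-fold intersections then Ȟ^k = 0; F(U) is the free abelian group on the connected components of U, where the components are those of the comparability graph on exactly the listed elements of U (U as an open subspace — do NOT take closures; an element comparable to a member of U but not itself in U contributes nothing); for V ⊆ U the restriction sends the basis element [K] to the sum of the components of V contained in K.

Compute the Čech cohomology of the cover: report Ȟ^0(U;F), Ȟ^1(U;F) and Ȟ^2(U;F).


cover nerve:
  V12={q,v} V13={q,r} V14={p,r,v} V23={q,s,t} V24={s,t,v} V34={r,s,t}
  V123={q} V124={v} V134={r} V234={s,t}
components per intersection:
  V1: {p,r} {q} {u,v}
  V2: {q} {s,t} {v}
  V3: {q} {r} {s,t}
  V4: {p,r} {s,t} {v}
  V12: {q} {v}
  V13: {q} {r}
  V14: {p,r} {v}
  V23: {q} {s,t}
  V24: {s,t} {v}
  V34: {r} {s,t}
  V123: {q}
  V124: {v}
  V134: {r}
  V234: {s,t}
C dims 12,12,4; δ0: rk 8, SNF 1^8; δ1: rk 4, SNF 1^4
Ȟ^0: (12−8)−0=4 ⇒ Z^4
Ȟ^1: (12−4)−8=0 ⇒ 0
Ȟ^2: (4−0)−4=0 ⇒ 0

Ȟ^0 ≅ Z^4,  Ȟ^1 ≅ 0,  Ȟ^2 ≅ 0


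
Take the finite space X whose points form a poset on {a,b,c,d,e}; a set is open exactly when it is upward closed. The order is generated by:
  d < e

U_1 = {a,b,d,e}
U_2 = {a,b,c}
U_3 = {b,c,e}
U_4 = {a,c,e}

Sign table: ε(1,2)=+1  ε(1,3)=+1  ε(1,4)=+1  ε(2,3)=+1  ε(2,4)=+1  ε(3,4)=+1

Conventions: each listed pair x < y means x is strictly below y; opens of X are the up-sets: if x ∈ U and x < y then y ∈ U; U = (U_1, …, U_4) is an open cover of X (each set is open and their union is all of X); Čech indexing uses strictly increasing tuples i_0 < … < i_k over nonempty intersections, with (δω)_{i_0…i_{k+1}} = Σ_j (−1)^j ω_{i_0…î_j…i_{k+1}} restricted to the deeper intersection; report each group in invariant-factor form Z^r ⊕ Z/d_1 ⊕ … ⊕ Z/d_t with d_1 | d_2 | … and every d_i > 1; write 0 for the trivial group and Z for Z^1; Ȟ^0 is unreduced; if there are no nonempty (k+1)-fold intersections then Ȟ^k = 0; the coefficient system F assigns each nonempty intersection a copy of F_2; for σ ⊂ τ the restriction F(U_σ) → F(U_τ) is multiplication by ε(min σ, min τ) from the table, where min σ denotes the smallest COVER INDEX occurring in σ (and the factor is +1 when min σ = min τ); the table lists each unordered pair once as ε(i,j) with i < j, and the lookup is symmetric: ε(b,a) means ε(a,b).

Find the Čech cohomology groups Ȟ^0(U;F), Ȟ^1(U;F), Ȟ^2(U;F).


cover nerve:
  U12={a,b} U13={b,e} U14={a,e} U23={b,c} U24={a,c} U34={c,e}
  U123={b} U124={a} U134={e} U234={c}
C dims 4,6,4; δ0: rk_F2 3; δ1: rk_F2 3
Ȟ^0: (4−3)−0=1 ⇒ Z/2
Ȟ^1: (6−3)−3=0 ⇒ 0
Ȟ^2: (4−0)−3=1 ⇒ Z/2

Ȟ^0 ≅ Z/2,  Ȟ^1 ≅ 0,  Ȟ^2 ≅ Z/2


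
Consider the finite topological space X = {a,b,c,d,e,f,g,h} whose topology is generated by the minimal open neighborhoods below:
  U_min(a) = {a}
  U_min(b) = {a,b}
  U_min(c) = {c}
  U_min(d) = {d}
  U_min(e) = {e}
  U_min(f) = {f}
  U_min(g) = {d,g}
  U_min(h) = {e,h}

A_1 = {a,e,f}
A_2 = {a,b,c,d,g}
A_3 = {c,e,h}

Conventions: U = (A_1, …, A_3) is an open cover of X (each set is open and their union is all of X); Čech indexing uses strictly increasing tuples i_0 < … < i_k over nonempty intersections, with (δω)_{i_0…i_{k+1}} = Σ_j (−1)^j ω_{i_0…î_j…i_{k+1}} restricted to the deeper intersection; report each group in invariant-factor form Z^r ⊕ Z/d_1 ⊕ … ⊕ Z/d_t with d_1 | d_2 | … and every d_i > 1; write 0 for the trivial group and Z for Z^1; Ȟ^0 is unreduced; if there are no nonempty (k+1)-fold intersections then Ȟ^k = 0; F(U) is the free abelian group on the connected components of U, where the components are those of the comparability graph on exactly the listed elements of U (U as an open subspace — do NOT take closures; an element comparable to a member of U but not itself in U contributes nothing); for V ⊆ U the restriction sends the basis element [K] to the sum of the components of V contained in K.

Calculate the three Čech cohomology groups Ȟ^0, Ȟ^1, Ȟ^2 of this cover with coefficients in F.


cover nerve:
  A12={a} A13={e} A23={c}
components per intersection:
  A1: {a} {e} {f}
  A2: {a,b} {c} {d,g}
  A3: {c} {e,h}
  A12: {a}
  A13: {e}
  A23: {c}
C dims 8,3; δ0: rk 3, SNF 1^3
Ȟ^0: (8−3)−0=5 ⇒ Z^5
Ȟ^1: (3−0)−3=0 ⇒ 0
Ȟ^2: (0−0)−0=0 ⇒ 0

Ȟ^0 ≅ Z^5, Ȟ^1 ≅ 0 and Ȟ^2 ≅ 0


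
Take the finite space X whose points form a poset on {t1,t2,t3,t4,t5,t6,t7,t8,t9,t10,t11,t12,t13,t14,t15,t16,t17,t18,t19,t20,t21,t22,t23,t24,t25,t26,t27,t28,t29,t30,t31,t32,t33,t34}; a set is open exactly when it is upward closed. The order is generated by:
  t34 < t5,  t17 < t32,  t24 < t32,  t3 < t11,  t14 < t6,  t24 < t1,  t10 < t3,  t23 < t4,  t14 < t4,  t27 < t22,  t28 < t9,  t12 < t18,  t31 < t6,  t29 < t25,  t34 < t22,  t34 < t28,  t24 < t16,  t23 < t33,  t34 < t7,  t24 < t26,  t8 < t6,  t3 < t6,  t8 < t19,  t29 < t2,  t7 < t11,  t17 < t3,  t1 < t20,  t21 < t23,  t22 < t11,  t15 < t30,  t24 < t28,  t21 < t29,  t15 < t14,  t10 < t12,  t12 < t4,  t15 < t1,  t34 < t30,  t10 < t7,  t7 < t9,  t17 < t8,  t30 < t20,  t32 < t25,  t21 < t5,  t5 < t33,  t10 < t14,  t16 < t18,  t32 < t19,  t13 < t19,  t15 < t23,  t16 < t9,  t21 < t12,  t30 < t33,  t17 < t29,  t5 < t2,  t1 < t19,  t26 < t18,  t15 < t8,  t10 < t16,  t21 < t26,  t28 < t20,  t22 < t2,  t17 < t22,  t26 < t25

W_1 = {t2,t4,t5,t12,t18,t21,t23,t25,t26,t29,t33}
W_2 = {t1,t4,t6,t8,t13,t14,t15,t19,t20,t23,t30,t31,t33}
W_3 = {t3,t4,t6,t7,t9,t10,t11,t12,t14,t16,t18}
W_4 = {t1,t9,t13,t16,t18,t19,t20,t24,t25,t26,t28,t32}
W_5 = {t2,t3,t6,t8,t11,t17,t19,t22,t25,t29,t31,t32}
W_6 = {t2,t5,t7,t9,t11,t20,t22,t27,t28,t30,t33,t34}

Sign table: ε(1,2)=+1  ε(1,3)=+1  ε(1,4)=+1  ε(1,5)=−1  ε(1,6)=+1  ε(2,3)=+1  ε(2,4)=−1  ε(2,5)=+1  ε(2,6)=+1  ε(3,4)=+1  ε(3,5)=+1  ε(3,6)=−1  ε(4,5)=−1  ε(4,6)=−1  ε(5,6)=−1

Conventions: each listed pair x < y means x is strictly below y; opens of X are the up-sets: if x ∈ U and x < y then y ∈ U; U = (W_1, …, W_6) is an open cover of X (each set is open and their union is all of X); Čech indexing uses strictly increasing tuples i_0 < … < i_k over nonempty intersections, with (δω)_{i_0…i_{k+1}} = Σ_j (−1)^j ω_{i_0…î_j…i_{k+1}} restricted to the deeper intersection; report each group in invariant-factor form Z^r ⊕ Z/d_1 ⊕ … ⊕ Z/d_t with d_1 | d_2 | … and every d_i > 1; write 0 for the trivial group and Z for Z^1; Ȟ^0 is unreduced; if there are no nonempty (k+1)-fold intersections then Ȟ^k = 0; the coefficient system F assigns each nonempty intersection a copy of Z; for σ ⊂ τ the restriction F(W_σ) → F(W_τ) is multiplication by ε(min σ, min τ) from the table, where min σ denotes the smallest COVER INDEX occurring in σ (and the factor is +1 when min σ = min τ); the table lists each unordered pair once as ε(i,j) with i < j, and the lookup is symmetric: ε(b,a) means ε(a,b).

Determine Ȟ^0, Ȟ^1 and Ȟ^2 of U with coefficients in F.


Ȟ^0 ≅ 0, Ȟ^1 ≅ Z/2 and Ȟ^2 ≅ Z

nonempty overlaps:
  W12={t4,t23,t33} W13={t4,t12,t18} W14={t18,t25,t26} W15={t2,t25,t29} W16={t2,t5,t33} W23={t4,t6,t14} W24={t1,t13,t19,t20} W25={t6,t8,t19,t31} W26={t20,t30,t33} W34={t9,t16,t18} W35={t3,t6,t11} W36={t7,t9,t11} W45={t19,t25,t32} W46={t9,t20,t28} W56={t2,t11,t22}
  W123={t4} W126={t33} W134={t18} W145={t25} W156={t2} W235={t6} W245={t19} W246={t20} W346={t9} W356={t11}
C dims 6,15,10; δ0: rk 6, SNF 1^5·2; δ1: rk 9, SNF 1^9
degree 0: 6−6−0 = 0 → Ȟ^0 ≅ 0
degree 1: 15−9−6 = 0 plus torsion [2] → Ȟ^1 ≅ Z/2
degree 2: 10−0−9 = 1 → Ȟ^2 ≅ Z
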